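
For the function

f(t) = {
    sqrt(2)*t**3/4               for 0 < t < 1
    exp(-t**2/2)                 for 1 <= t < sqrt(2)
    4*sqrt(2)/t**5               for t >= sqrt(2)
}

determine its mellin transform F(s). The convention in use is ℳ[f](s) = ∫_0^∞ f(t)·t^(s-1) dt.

peel off the power substitution: sqrt(2)*t**(3/2)/4 on [0, 1); exp(-t/2) on [1, 2); 4*sqrt(2)/t**(5/2) on [2, ∞)
undo the common scale on t: t**(3/2) on [0, 1/2); exp(-t) on [1/2, 1); t**(-5/2) on [1, ∞)
f breaks at 1, sqrt(2) into 3 integrals to sum
segment 0 to 1 holds sqrt(2)*t**3/4; add its integral
on [1, sqrt(2)) integrate f = exp(-t**2/2) against the kernel
piece [sqrt(2), ∞): integrate 4*sqrt(2)/t**5 against the kernel

(2*2**(s/2)*(s - 5)*(s + 3)*uppergamma(s/2, 1/2) - 2*2**(s/2)*(s - 5)*(s + 3)*uppergamma(s/2, 1) - 4*2**(s/2)*(s + 3) + sqrt(2)*(s - 5))/(4*(s - 5)*(s + 3))
  -3 < Re(s) < 5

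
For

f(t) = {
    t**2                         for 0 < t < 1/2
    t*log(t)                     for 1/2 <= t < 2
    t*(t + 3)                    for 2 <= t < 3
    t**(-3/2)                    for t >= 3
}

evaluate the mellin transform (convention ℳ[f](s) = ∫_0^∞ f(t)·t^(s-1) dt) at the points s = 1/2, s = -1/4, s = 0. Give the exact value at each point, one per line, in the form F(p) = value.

the shared t-power comes off first: t on [0, 1/2); log(t) on [1/2, 2); t + 3 on [2, 3); …
decompose at 1/2, 2, 3; ℳ[f](s) sums the 4 pieces' integrals
between 0 and 1/2 the integrand is t**2·t^(s-1)
[1/2, 2) adds the kernel integral of t*log(t)
∫ over [2, 3) of t*(t + 3)·t^(s-1) joins the sum
the [3, ∞) slice contributes ∫ t**(-3/2)·t^(s-1) dt

F(1/2) = sqrt(2)*(-1139 + 30*sqrt(2) + 270*log(2) + 864*sqrt(6))/180
F(-1/4) = 2**(1/4)*(-436*sqrt(2) + 2*2**(3/4)*3**(1/4) + 65 + log(2**(42 + 84*sqrt(2))) + 180*6**(3/4))/63
F(0) = 2*sqrt(3)/27 + 5*log(2)/2 + 33/8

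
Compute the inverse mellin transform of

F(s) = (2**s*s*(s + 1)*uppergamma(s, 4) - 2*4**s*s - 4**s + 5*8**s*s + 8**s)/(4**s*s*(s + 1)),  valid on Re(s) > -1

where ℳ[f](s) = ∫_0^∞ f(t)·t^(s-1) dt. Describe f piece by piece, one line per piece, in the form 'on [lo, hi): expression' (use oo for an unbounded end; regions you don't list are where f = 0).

on [0, 1): t
on [1, 2): 2*t + 1
on [2, oo): exp(-2*t)

along the cuts 1, 2, ℳ[f](s) splits into 3 integrals
segment [0, 1) carries t; integrate it
∫ over [1, 2) of (2*t + 1)·t^(s-1) joins the sum
∫ exp(-2*t)·t^(s-1) over [2, ∞)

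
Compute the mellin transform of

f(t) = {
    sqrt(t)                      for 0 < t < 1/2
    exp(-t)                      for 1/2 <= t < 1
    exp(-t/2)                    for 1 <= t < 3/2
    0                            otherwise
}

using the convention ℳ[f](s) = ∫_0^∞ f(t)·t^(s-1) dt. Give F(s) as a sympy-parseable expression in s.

slice at 1/2, 1, transform all 3 pieces, and sum them
[0, 1/2) adds the kernel integral of sqrt(t)
∫ over [1/2, 1) of exp(-t)·t^(s-1) joins the sum
segment [1, 3/2) carries exp(-t/2); integrate it

(2**s*(2*s + 1)*uppergamma(s, 1/2) - 2**s*(2*s + 1)*uppergamma(s, 1) + 4**s*(2*s + 1)*uppergamma(s, 1/2) - 4**s*(2*s + 1)*uppergamma(s, 3/4) + sqrt(2))/(2**s*(2*s + 1))
  Re(s) > -1/2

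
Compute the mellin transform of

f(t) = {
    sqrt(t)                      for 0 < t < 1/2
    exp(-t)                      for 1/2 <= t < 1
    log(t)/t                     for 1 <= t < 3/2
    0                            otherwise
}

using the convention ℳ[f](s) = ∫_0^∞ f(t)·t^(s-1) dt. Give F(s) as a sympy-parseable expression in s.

cuts at 1/2, 1: linearity sums the 3 kernel integrals
between 0 and 1/2 the integrand is sqrt(t)·t^(s-1)
the [1/2, 1) slice contributes ∫ exp(-t)·t^(s-1) dt
the [1, 3/2) slice contributes ∫ log(t)/t·t^(s-1) dt

(3*2**s*(2*s + 1)*(s**2 - 2*s + 1)*uppergamma(s, 1/2) - 3*2**s*(2*s + 1)*(s**2 - 2*s + 1)*uppergamma(s, 1) + 3*2**s*(2*s + 1) + 3**s*s*(2*s + 1)*(-2*log(2) + 2*log(3)) - 2*3**s*(2*s + 1) + 3**s*(2*s + 1)*(-2*log(3) + 2*log(2)) + 3*sqrt(2)*(s**2 - 2*s + 1))/(3*2**s*(2*s + 1)*(s**2 - 2*s + 1))
  Re(s) > -1/2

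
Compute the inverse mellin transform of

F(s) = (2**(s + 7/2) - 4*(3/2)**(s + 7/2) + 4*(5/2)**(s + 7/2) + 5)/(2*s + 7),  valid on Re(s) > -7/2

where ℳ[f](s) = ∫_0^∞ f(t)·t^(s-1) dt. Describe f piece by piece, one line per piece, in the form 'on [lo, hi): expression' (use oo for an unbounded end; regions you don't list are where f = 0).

cuts at 1, 3/2, 2: linearity sums the 4 kernel integrals
on [0, 1): add ∫ 3*t**(7/2)·t^(s-1) dt
on [1, 3/2) integrate f = t**(7/2)/2 against the kernel
between 3/2 and 2 the integrand is 5*t**(7/2)/2·t^(s-1)
∫ 2*t**(7/2)·t^(s-1) over [2, 5/2)

on [0, 1): 3*t**(7/2)
on [1, 3/2): t**(7/2)/2
on [3/2, 2): 5*t**(7/2)/2
on [2, 5/2): 2*t**(7/2)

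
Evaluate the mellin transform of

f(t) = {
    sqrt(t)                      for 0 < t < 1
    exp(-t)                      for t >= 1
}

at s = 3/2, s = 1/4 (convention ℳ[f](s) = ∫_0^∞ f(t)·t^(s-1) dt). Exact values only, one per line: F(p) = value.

summing 2 kernel integrals split by 1 yields ℳ[f](s)
between 0 and 1 the integrand is sqrt(t)·t^(s-1)
on [1, ∞): add ∫ exp(-t)·t^(s-1) dt

F(3/2) = sqrt(pi)*erfc(1)/2 + exp(-1) + 1/2
F(1/4) = uppergamma(1/4, 1) + 4/3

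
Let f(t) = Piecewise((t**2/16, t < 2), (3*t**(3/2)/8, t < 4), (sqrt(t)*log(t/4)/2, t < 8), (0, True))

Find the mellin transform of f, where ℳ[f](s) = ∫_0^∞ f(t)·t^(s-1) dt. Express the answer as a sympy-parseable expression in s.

2**(s - 5/2)*(2**(s + 7/2)*(2*s + 1)**2*(3*s + 6) + 2**(s + 9/2)*(s + 2)*(2*s + 3) - 2**(2*s + 5)*(s + 2)*(2*s + 3) + 16*4**s*(s + 2)*(2*s + 1)*(2*s + 3)*log(2) + (-12*s - 24)*(2*s + 1)**2 + sqrt(2)*(2*s + 1)**2*(2*s + 3))/((s + 2)*(2*s + 1)**2*(2*s + 3))
  Re(s) > -2

invert the common scale on t to get t**2/4 on [0, 1); 3*sqrt(2)*t**(3/2)/4 on [1, 2); sqrt(2)*sqrt(t)*log(t/2)/2 on [2, 4)
the common scale on t comes off first: t**2 on [0, 1/2); 3*t**(3/2) on [1/2, 1); sqrt(t)*log(t) on [1, 2)
reversing the shared t-power: t**(3/2) on [0, 1/2); 3*t on [1/2, 1); log(t) on [1, 2)
linearity at 2, 4 turns ℳ[f](s) into 3 summed integrals
segment [0, 2) carries t**2/16; integrate it
segment 2 to 4 holds 3*t**(3/2)/8; add its integral
on [4, 8): add ∫ sqrt(t)*log(t/4)/2·t^(s-1) dt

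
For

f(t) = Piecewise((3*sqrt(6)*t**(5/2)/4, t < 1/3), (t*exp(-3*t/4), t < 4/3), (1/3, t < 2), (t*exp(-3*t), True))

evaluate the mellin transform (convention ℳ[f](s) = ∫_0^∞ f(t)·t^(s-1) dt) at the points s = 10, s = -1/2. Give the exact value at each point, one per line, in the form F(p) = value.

peel off the shared t-power: 3*sqrt(6)*t**(3/2)/4 on [0, 1/3); exp(-3*t/4) on [1/3, 4/3); 1/(3*t) on [4/3, 2); …
undo the common scale on t: t**(3/2) on [0, 1/2); exp(-t/2) on [1/2, 2); 1/(2*t) on [2, 3); …
decompose at 1/3, 4/3, 2; ℳ[f](s) sums the 4 pieces' integrals
on [0, 1/3): add ∫ 3*sqrt(6)*t**(5/2)/4·t^(s-1) dt
segment [1/3, 4/3) carries t*exp(-3*t/4); integrate it
segment 4/3 to 2 holds 1/3; add its integral
[2, ∞) adds the kernel integral of t*exp(-3*t)

F(10) = -41373038280704*exp(-1)/177147 + sqrt(2)/8857350 + 17303296*exp(-6)/2187 + 5941760/177147 + 19543239665444*exp(-1/4)/177147
F(-1/2) = sqrt(2)*(-8 - 8*sqrt(6)*sqrt(pi)*erfc(1) + 4*sqrt(6)*sqrt(pi)*erfc(sqrt(6)) + sqrt(3) + 4*sqrt(6) + 8*sqrt(6)*sqrt(pi)*erfc(1/2))/24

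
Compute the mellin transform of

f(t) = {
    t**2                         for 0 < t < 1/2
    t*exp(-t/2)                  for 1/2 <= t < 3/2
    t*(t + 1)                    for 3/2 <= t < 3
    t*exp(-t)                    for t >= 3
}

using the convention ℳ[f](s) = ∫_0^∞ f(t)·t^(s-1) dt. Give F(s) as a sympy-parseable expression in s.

(8*2**(2*s)*(s + 1)*(s + 2)*uppergamma(s + 1, 1/4) - 8*2**(2*s)*(s + 1)*(s + 2)*uppergamma(s + 1, 3/4) + 4*2**s*(s + 1)*(s + 2)*uppergamma(s + 1, 3) - 15*3**s*(s + 1) - 6*3**s + 48*6**s*(s + 1) + 12*6**s + s + 1)/(4*2**s*(s + 1)*(s + 2))
  Re(s) > -2

remove the shared t-power first: t on [0, 1/2); exp(-t/2) on [1/2, 3/2); t + 1 on [3/2, 3); …
breakpoints 1/2, 3/2, 3: one integral from each of the 4 segments
for t in [0, 1/2): the term is ∫ t**2·t^(s-1)
[1/2, 3/2) adds the kernel integral of t*exp(-t/2)
piece [3/2, 3): integrate t*(t + 1) against the kernel
segment 3 to ∞ holds t*exp(-t); add its integral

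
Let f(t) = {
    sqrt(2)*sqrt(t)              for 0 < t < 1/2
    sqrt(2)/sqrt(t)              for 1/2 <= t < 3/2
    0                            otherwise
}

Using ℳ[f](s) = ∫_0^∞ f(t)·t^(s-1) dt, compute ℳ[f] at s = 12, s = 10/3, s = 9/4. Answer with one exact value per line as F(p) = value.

F(12) = -27/1177600 + 177147*sqrt(3)/23552
F(10/3) = 3*2**(2/3)*(-29 + 414*3**(5/6))/3128
F(9/4) = -15*2**(3/4)/154 + 3*6**(3/4)/7

back out the common scale on t: sqrt(t) on [0, 1); 2/sqrt(t) on [1, 3)
remove the shared t-power first: t**(3/2) on [0, 1); 2*sqrt(t) on [1, 3)
the 2 pieces separated at 1/2 each add one integral
piece [0, 1/2): integrate sqrt(2)*sqrt(t) against the kernel
on [1/2, 3/2): add ∫ sqrt(2)/sqrt(t)·t^(s-1) dt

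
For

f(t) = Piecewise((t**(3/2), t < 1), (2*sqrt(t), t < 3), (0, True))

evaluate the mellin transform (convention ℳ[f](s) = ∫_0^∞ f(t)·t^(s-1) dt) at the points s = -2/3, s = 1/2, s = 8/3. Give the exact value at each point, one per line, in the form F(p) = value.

F(-2/3) = 66/5 - 4*3**(5/6)
F(1/2) = 9/2
F(8/3) = -186/475 + 324*3**(1/6)/19

decompose at 1; ℳ[f](s) sums the 2 pieces' integrals
segment 0 to 1 holds t**(3/2); add its integral
∫ over [1, 3) of 2*sqrt(t)·t^(s-1) joins the sum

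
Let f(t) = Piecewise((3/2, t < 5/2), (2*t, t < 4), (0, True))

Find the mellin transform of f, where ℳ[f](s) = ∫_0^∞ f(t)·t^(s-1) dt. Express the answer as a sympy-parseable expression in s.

linearity at 5/2 turns ℳ[f](s) into 2 summed integrals
piece [0, 5/2): integrate 3/2 against the kernel
segment 5/2 to 4 holds 2*t; add its integral

(-7*10**s*s + 3*10**s + 16*2**(4*s)*s)/(2*2**(2*s)*s*(s + 1))
  Re(s) > 0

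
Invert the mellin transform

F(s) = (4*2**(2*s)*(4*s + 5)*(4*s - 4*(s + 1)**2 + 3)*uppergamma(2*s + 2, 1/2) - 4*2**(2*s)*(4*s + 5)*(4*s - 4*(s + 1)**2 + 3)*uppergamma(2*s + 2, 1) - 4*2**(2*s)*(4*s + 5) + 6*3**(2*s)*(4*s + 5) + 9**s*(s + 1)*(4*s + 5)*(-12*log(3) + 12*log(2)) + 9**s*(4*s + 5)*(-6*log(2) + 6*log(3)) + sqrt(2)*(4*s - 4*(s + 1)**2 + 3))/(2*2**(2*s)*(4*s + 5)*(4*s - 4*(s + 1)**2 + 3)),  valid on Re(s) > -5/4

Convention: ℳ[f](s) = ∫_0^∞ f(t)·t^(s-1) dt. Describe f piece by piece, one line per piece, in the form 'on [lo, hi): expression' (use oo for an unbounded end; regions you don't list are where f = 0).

back out the shared t-power: t**(1/4) on [0, 1/4); exp(-sqrt(t)) on [1/4, 1); log(sqrt(t))/sqrt(t) on [1, 9/4)
reversing the power substitution: sqrt(t) on [0, 1/2); exp(-t) on [1/2, 1); log(t)/t on [1, 3/2)
linearity at 1/4, 1 turns ℳ[f](s) into 3 summed integrals
segment 0 to 1/4 holds t**(5/4); add its integral
between 1/4 and 1 the integrand is t*exp(-sqrt(t))·t^(s-1)
segment [1, 9/4) carries sqrt(t)*log(sqrt(t)); integrate it

on [0, 1/4): t**(5/4)
on [1/4, 1): t*exp(-sqrt(t))
on [1, 9/4): sqrt(t)*log(sqrt(t))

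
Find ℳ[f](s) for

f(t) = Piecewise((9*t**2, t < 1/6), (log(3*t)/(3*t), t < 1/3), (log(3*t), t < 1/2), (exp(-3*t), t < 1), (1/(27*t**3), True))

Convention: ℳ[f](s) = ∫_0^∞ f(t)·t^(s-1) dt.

undo the common scale on t: t**2 on [0, 1/2); log(t)/t on [1/2, 1); log(t) on [1, 3/2); …
summing 5 kernel integrals split by 1/6, 1/3, 1/2, 1 yields ℳ[f](s)
the [0, 1/6) slice contributes ∫ 9*t**2·t^(s-1) dt
segment 1/6 to 1/3 holds log(3*t)/(3*t); add its integral
between 1/3 and 1/2 the integrand is log(3*t)·t^(s-1)
piece [1/2, 1): integrate exp(-3*t) against the kernel
over [1, ∞), the kernel integral of 1/(27*t**3) enters the sum

(108*2**s*s**2*(s - 3)*(s + 2)*(s**2 - 2*s + 1)*uppergamma(s, 3/2) - 108*2**s*s**2*(s - 3)*(s + 2)*(s**2 - 2*s + 1)*uppergamma(s, 3) - 108*2**s*s**2*(s - 3)*(s + 2) + 108*2**s*(s - 3)*(s + 2)*(s**2 - 2*s + 1) - 108*3**s*s*(s - 3)*(s + 2)*(s**2 - 2*s + 1)*log(2) + 108*3**s*s*(s - 3)*(s + 2)*(s**2 - 2*s + 1)*log(3) - 108*3**s*(s - 3)*(s + 2)*(s**2 - 2*s + 1) - 4*6**s*s**2*(s + 2)*(s**2 - 2*s + 1) + 216*s**3*(s - 3)*(s + 2)*log(2) - 216*s**2*(s - 3)*(s + 2)*log(2) + 216*s**2*(s - 3)*(s + 2) + 27*s**2*(s - 3)*(s**2 - 2*s + 1))/(108*6**s*s**2*(s - 3)*(s + 2)*(s**2 - 2*s + 1))
  -2 < Re(s) < 3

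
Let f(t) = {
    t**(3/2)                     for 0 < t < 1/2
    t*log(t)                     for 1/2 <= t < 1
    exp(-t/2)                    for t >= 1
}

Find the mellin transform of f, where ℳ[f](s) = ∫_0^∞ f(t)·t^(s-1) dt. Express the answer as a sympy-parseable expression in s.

slice at 1/2, 1, transform all 3 pieces, and sum them
over [0, 1/2), the kernel integral of t**(3/2) enters the sum
segment [1/2, 1) carries t*log(t); integrate it
piece [1, ∞): integrate exp(-t/2) against the kernel

(2*2**(2*s)*(2*s + 3)*(s**2 + 2*s + 1)*uppergamma(s, 1/2) - 2*2**s*(2*s + 3) + s*(2*s + 3)*log(2) + 2*s + (2*s + 3)*log(2) + sqrt(2)*(s**2 + 2*s + 1) + 3)/(2*2**s*(2*s + 3)*(s**2 + 2*s + 1))
  Re(s) > -3/2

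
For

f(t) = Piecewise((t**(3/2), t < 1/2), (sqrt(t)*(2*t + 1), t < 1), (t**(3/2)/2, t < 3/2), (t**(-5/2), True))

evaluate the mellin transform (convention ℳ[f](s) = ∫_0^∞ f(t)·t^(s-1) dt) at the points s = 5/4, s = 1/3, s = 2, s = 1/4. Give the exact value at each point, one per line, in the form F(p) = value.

strip the shared t-power: t on [0, 1/2); 2*t + 1 on [1/2, 1); t/2 on [1, 3/2); …
integrate the 4 segments split at 1/2, 1, 3/2, then add the results
piece [0, 1/2): integrate t**(3/2) against the kernel
over [1/2, 1), the kernel integral of sqrt(t)*(2*t + 1) enters the sum
for t in [1, 3/2): the term is ∫ t**(3/2)/2·t^(s-1)
∫ over [3/2, ∞) of t**(-5/2)·t^(s-1) joins the sum

F(5/4) = 2**(1/4)*(-2610 + 5299*3**(3/4) + 7740*2**(3/4))/13860
F(1/3) = 2**(1/6)*(-18954 + 7025*3**(5/6) + 25974*2**(5/6))/25740
F(2) = -19*sqrt(2)/280 + 29/35 + 305*sqrt(6)/336
F(1/4) = 2**(1/4)*(-2754 + 953*3**(3/4) + 3726*2**(3/4))/3402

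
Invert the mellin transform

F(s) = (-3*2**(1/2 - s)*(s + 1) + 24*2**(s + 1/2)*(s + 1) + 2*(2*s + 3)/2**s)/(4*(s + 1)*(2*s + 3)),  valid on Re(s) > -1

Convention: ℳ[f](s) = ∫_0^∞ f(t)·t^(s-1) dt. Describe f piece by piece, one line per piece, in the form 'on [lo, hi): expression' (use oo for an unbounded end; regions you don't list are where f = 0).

on [0, 1/2): t
on [1/2, 2): 3*t**(3/2)/2

split f at 1/2: ℳ[f](s) collects 2 kernel integrals
between 0 and 1/2 the integrand is t·t^(s-1)
on [1/2, 2) integrate f = 3*t**(3/2)/2 against the kernel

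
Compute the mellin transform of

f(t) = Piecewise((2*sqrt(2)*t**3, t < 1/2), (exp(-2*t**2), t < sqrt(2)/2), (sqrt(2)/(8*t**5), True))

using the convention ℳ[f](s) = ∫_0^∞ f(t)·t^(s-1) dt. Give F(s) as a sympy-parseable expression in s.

the power substitution comes off first: 2*sqrt(2)*t**(3/2) on [0, 1/4); exp(-2*t) on [1/4, 1/2); sqrt(2)/(8*t**(5/2)) on [1/2, ∞)
the common scale on t comes off first: t**(3/2) on [0, 1/2); exp(-t) on [1/2, 1); t**(-5/2) on [1, ∞)
decompose at 1/2, sqrt(2)/2; ℳ[f](s) sums the 3 pieces' integrals
between 0 and 1/2 the integrand is 2*sqrt(2)*t**3·t^(s-1)
for t in [1/2, sqrt(2)/2): the term is ∫ exp(-2*t**2)·t^(s-1)
between sqrt(2)/2 and ∞ the integrand is sqrt(2)/(8*t**5)·t^(s-1)

(2*2**(s/2)*(s - 5)*(s + 3)*uppergamma(s/2, 1/2) - 2*2**(s/2)*(s - 5)*(s + 3)*uppergamma(s/2, 1) - 4*2**(s/2)*(s + 3) + sqrt(2)*(s - 5))/(4*2**s*(s - 5)*(s + 3))
  -3 < Re(s) < 5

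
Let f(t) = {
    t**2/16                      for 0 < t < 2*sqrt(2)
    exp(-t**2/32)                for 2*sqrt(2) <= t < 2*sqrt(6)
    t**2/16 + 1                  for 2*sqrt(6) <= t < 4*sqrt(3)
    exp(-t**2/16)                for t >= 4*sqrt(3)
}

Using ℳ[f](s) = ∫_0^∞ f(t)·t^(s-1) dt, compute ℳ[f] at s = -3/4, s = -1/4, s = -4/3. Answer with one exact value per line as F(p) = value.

undo the common scale on t: t**2/4 on [0, sqrt(2)); exp(-t**2/8) on [sqrt(2), sqrt(6)); t**2/4 + 1 on [sqrt(6), 2*sqrt(3)); …
back out the common scale on t: t**2 on [0, sqrt(2)/2); exp(-t**2/2) on [sqrt(2)/2, sqrt(6)/2); t**2 + 1 on [sqrt(6)/2, sqrt(3)); …
reversing the power substitution: t on [0, 1/2); exp(-t/2) on [1/2, 3/2); t + 1 on [3/2, 3); …
decompose at 2*sqrt(2), 2*sqrt(6), 4*sqrt(3); ℳ[f](s) sums the 4 pieces' integrals
the [0, 2*sqrt(2)) slice contributes ∫ t**2/16·t^(s-1) dt
segment 2*sqrt(2) to 2*sqrt(6) holds exp(-t**2/32); add its integral
∫ over [2*sqrt(6), 4*sqrt(3)) of (t**2/16 + 1)·t^(s-1) joins the sum
∫ over [4*sqrt(3), ∞) of exp(-t**2/16)·t^(s-1) joins the sum

F(-3/4) = 2**(7/8)*(-45*2**(1/4)*uppergamma(-3/8, 3/4) + 45*2**(5/8)*uppergamma(-3/8, 3) + 8*3**(5/8) + 45*2**(1/4)*uppergamma(-3/8, 1/4) + 72 + 32*6**(5/8))/720
F(-1/4) = 2**(5/8)*(-32*6**(7/8) - 21*2**(3/4)*uppergamma(-1/8, 3/4) + 21*2**(7/8)*uppergamma(-1/8, 3) + 24 + 21*2**(3/4)*uppergamma(-1/8, 1/4) + 88*3**(7/8))/168
F(-4/3) = -3**(1/3)/8 - 2**(2/3)*uppergamma(-2/3, 3/4)/32 + 2**(1/3)*uppergamma(-2/3, 3)/16 + 2**(2/3)*uppergamma(-2/3, 1/4)/32 + 3/16 + 5*6**(1/3)/32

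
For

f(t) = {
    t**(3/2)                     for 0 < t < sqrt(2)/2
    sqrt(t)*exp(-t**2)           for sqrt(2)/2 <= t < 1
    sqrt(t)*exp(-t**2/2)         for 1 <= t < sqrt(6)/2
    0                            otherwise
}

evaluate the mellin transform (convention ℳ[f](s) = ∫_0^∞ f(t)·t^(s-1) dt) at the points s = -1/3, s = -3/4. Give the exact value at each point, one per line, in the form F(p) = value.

F(-1/3) = -2**(1/12)*uppergamma(1/12, 3/4)/2 - uppergamma(1/12, 1)/2 + uppergamma(1/12, 1/2)/2 + 2**(1/12)*uppergamma(1/12, 1/2)/2 + 3*2**(5/12)/7
F(-3/4) = -2**(7/8)*uppergamma(-1/8, 3/4)/4 - uppergamma(-1/8, 1)/2 + 2**(7/8)*uppergamma(-1/8, 1/2)/4 + uppergamma(-1/8, 1/2)/2 + 2*2**(5/8)/3

strip the shared t-power: t on [0, sqrt(2)/2); exp(-t**2) on [sqrt(2)/2, 1); exp(-t**2/2) on [1, sqrt(6)/2)
reversing the power substitution: sqrt(t) on [0, 1/2); exp(-t) on [1/2, 1); exp(-t/2) on [1, 3/2)
split f at sqrt(2)/2, 1: ℳ[f](s) collects 3 kernel integrals
∫ over [0, sqrt(2)/2) of t**(3/2)·t^(s-1) joins the sum
between sqrt(2)/2 and 1 the integrand is sqrt(t)*exp(-t**2)·t^(s-1)
segment 1 to sqrt(6)/2 holds sqrt(t)*exp(-t**2/2); add its integral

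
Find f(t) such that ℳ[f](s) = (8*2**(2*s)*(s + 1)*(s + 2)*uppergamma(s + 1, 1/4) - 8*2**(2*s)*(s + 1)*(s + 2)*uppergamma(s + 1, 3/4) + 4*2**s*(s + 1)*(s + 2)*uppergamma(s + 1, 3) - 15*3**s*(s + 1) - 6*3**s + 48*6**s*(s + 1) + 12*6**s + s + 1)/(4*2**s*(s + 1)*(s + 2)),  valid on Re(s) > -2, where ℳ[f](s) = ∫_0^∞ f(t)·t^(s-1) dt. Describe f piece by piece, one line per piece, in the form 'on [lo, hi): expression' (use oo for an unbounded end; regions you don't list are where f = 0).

on [0, 1/2): t**2
on [1/2, 3/2): t*exp(-t/2)
on [3/2, 3): t*(t + 1)
on [3, oo): t*exp(-t)

strip the shared t-power: t on [0, 1/2); exp(-t/2) on [1/2, 3/2); t + 1 on [3/2, 3); …
along the cuts 1/2, 3/2, 3, ℳ[f](s) splits into 4 integrals
segment 0 to 1/2 holds t**2; add its integral
on [1/2, 3/2) integrate f = t*exp(-t/2) against the kernel
on [3/2, 3) integrate f = t*(t + 1) against the kernel
the [3, ∞) slice contributes ∫ t*exp(-t)·t^(s-1) dt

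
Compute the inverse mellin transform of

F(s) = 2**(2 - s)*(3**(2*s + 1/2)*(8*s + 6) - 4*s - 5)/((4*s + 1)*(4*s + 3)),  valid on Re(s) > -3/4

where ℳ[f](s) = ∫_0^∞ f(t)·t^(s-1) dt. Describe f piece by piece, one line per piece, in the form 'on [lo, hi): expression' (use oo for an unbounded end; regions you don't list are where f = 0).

the common scale on t comes off first: t**(3/4) on [0, 1); 2*t**(1/4) on [1, 9)
undo the power substitution: t**(3/2) on [0, 1); 2*sqrt(t) on [1, 3)
f breaks at 1/2 into 2 integrals to sum
piece [0, 1/2): integrate 2**(3/4)*t**(3/4) against the kernel
∫ 2*2**(1/4)*t**(1/4)·t^(s-1) over [1/2, 9/2)

on [0, 1/2): 2**(3/4)*t**(3/4)
on [1/2, 9/2): 2*2**(1/4)*t**(1/4)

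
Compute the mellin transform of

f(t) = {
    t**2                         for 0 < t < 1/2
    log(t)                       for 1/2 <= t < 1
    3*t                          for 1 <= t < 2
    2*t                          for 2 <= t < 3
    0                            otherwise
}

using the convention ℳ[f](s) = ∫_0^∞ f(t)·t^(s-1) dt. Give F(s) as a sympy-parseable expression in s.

(8*2**(2*s)*s**3 + 16*2**(2*s)*s**2 - 12*2**s*s**3 - 28*2**s*s**2 - 12*2**s*s - 8*2**s + 24*6**s*s**3 + 48*6**s*s**2 + s**3 + 4*s**3*log(2) + 5*s**2 + 12*s**2*log(2) + 8*s*log(2) + 12*s + 8)/(4*2**s*s**2*(s**2 + 3*s + 2))
  Re(s) > -2

reversing the shared t-power: t on [0, 1/2); log(t)/t on [1/2, 1); 3 on [1, 2); …
integrate the 4 segments split at 1/2, 1, 2, then add the results
piece [0, 1/2): integrate t**2 against the kernel
over [1/2, 1), the kernel integral of log(t) enters the sum
[1, 2) adds the kernel integral of 3*t
∫ 2*t·t^(s-1) over [2, 3)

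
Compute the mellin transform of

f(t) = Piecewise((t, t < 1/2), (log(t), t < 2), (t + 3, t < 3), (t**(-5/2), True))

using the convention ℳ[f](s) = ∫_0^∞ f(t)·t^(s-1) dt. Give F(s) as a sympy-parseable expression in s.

(-270*2**(2*s)*s**2*(2*s - 5) + 54*2**(2*s)*s*(s + 1)*(2*s - 5)*log(2) - 162*2**(2*s)*s*(2*s - 5) - 54*2**(2*s)*(s + 1)*(2*s - 5) - 4*sqrt(3)*6**s*s**2*(s + 1) + 324*6**s*s**2*(2*s - 5) + 162*6**s*s*(2*s - 5) + 27*s**2*(2*s - 5) + 54*s*(s + 1)*(2*s - 5)*log(2) + (2*s - 5)*(54*s + 54))/(54*2**s*s**2*(s + 1)*(2*s - 5))
  -1 < Re(s) < 5/2

decompose at 1/2, 2, 3; ℳ[f](s) sums the 4 pieces' integrals
for t in [0, 1/2): the term is ∫ t·t^(s-1)
∫ over [1/2, 2) of log(t)·t^(s-1) joins the sum
for t in [2, 3): the term is ∫ (t + 3)·t^(s-1)
segment [3, ∞) carries t**(-5/2); integrate it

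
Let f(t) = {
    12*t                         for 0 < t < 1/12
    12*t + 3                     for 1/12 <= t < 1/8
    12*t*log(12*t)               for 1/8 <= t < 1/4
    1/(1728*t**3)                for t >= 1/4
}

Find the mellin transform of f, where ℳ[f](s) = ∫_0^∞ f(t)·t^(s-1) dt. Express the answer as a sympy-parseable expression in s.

(-162*2**s*s*(s - 3)*(s**2 + 2*s + 1) - 162*2**s*(s - 3)*(s**2 + 2*s + 1) - 81*3**s*s**2*(s - 3)*(s + 1)*log(3) + 81*3**s*s**2*(s - 3)*(s + 1)*log(2) - 81*3**s*s*(s - 3)*(s + 1)*log(3) + 81*3**s*s*(s - 3)*(s + 1)*log(2) + 81*3**s*s*(s - 3)*(s + 1) + 243*3**s*s*(s - 3)*(s**2 + 2*s + 1) + 162*3**s*(s - 3)*(s**2 + 2*s + 1) + 162*6**s*s**2*(s - 3)*(s + 1)*log(3) - 162*6**s*s*(s - 3)*(s + 1) + 162*6**s*s*(s - 3)*(s + 1)*log(3) - 2*6**s*s*(s + 1)*(s**2 + 2*s + 1))/(54*2**(3*s)*3**s*s*(s - 3)*(s + 1)*(s**2 + 2*s + 1))
  -1 < Re(s) < 3

remove the common scale on t first: 4*t on [0, 1/4); 4*t + 3 on [1/4, 3/8); 4*t*log(4*t) on [3/8, 3/4); …
strip the common scale on t: 2*t on [0, 1/2); 2*t + 3 on [1/2, 3/4); 2*t*log(2*t) on [3/4, 3/2); …
the common scale on t comes off first: t on [0, 1); t + 3 on [1, 3/2); t*log(t) on [3/2, 3); …
linearity at 1/12, 1/8, 1/4 turns ℳ[f](s) into 4 summed integrals
for t in [0, 1/12): the term is ∫ 12*t·t^(s-1)
[1/12, 1/8) adds the kernel integral of (12*t + 3)
[1/8, 1/4) adds the kernel integral of 12*t*log(12*t)
the [1/4, ∞) slice contributes ∫ 1/(1728*t**3)·t^(s-1) dt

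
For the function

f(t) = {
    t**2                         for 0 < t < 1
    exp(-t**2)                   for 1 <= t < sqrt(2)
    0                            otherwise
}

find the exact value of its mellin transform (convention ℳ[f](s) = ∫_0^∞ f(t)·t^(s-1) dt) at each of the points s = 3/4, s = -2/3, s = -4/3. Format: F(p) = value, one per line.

the power substitution comes off first: t on [0, 1); exp(-t) on [1, 2)
integrate the 2 segments split at 1, then add the results
between 0 and 1 the integrand is t**2·t^(s-1)
the [1, sqrt(2)) slice contributes ∫ exp(-t**2)·t^(s-1) dt

F(3/4) = -uppergamma(3/8, 2)/2 + uppergamma(3/8, 1)/2 + 4/11
F(-2/3) = -uppergamma(-1/3, 2)/2 + uppergamma(-1/3, 1)/2 + 3/4
F(-4/3) = -uppergamma(-2/3, 2)/2 + uppergamma(-2/3, 1)/2 + 3/2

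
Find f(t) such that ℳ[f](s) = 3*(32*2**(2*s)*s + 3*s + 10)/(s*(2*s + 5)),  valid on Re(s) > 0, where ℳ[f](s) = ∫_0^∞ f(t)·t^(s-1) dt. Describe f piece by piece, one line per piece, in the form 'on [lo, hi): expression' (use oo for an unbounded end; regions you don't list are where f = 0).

decompose at 1; ℳ[f](s) sums the 2 pieces' integrals
[0, 1) adds the kernel integral of 6
over [1, 4), the kernel integral of 3*t**(5/2)/2 enters the sum

on [0, 1): 6
on [1, 4): 3*t**(5/2)/2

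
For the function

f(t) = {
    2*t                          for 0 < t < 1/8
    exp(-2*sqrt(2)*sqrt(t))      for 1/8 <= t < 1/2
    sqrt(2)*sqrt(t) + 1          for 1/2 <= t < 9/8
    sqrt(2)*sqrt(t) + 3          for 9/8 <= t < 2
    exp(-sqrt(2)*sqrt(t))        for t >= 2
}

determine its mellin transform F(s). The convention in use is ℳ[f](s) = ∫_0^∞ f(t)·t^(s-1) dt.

(40*2**(4*s)*s*(s + 1) + 12*2**(4*s)*(s + 1) + 8*2**(2*s)*s*(s + 1)*(2*s + 1)*uppergamma(2*s, 2) - 16*2**(2*s)*s*(s + 1) - 4*2**(2*s)*(s + 1) - 16*9**s*s*(s + 1) - 8*9**s*(s + 1) + 8*s*(s + 1)*(2*s + 1)*uppergamma(2*s, 1) - 8*s*(s + 1)*(2*s + 1)*uppergamma(2*s, 2) + s*(2*s + 1))/(4*2**(3*s)*s*(s + 1)*(2*s + 1))
  Re(s) > -1

strip the common scale on t: 4*t on [0, 1/16); exp(-4*sqrt(t)) on [1/16, 1/4); 2*sqrt(t) + 1 on [1/4, 9/16); …
the power substitution comes off first: 4*t**2 on [0, 1/4); exp(-4*t) on [1/4, 1/2); 2*t + 1 on [1/2, 3/4); …
strip the common scale on t: t**2 on [0, 1/2); exp(-2*t) on [1/2, 1); t + 1 on [1, 3/2); …
f breaks at 1/8, 1/2, 9/8, 2 into 5 integrals to sum
∫ 2*t·t^(s-1) over [0, 1/8)
over [1/8, 1/2), the kernel integral of exp(-2*sqrt(2)*sqrt(t)) enters the sum
the [1/2, 9/8) slice contributes ∫ (sqrt(2)*sqrt(t) + 1)·t^(s-1) dt
for t in [9/8, 2): the term is ∫ (sqrt(2)*sqrt(t) + 3)·t^(s-1)
∫ over [2, ∞) of exp(-sqrt(2)*sqrt(t))·t^(s-1) joins the sum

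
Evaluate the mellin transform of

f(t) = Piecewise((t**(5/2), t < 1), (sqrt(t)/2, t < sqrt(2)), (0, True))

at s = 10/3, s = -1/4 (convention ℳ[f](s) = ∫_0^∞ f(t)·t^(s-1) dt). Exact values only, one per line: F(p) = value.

F(10/3) = 33/805 + 6*2**(11/12)/23
F(-1/4) = -14/9 + 2*2**(1/8)

strip the shared t-power: t**2 on [0, 1); 1/2 on [1, sqrt(2))
undo the power substitution: t on [0, 1); 1/2 on [1, 2)
split f at 1: ℳ[f](s) collects 2 kernel integrals
over [0, 1), the kernel integral of t**(5/2) enters the sum
piece [1, sqrt(2)): integrate sqrt(t)/2 against the kernel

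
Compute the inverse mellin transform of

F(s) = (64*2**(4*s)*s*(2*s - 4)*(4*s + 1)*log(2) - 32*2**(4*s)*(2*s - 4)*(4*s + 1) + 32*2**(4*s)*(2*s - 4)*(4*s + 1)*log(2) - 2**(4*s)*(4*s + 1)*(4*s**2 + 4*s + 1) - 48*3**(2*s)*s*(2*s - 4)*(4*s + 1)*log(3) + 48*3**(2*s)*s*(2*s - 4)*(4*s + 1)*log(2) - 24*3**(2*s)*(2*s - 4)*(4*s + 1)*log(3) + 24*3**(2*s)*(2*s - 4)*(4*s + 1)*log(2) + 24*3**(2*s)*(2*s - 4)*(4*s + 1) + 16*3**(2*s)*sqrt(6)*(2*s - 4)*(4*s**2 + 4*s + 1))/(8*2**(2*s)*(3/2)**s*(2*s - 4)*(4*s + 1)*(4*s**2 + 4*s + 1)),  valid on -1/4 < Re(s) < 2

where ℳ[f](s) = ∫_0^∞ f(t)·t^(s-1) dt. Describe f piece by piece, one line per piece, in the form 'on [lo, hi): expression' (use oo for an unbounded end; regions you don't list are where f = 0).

on [0, 3/2): 2**(3/4)*3**(1/4)*t**(1/4)/2
on [3/2, 8/3): sqrt(6)*sqrt(t)*log(sqrt(6)*sqrt(t)/2)/2
on [8/3, oo): 4/(9*t**2)

invert the common scale on t to get t**(1/4) on [0, 9/4); sqrt(t)*log(sqrt(t)) on [9/4, 4); t**(-2) on [4, ∞)
the power substitution comes off first: sqrt(t) on [0, 3/2); t*log(t) on [3/2, 2); t**(-4) on [2, ∞)
cuts at 3/2, 8/3: linearity sums the 3 kernel integrals
segment [0, 3/2) carries 2**(3/4)*3**(1/4)*t**(1/4)/2; integrate it
∫ sqrt(6)*sqrt(t)*log(sqrt(6)*sqrt(t)/2)/2·t^(s-1) over [3/2, 8/3)
on [8/3, ∞): add ∫ 4/(9*t**2)·t^(s-1) dt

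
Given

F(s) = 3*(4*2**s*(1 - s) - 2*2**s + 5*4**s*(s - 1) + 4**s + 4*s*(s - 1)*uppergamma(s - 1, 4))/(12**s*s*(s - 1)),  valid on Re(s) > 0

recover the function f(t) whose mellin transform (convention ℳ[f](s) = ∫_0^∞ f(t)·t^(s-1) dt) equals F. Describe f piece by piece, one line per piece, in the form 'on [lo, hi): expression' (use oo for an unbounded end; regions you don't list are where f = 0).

on [0, 1/6): 6
on [1/6, 1/3): (12*t + 1)/t
on [1/3, oo): exp(-12*t)/t

back out the shared t-power: 6*t on [0, 1/6); 12*t + 1 on [1/6, 1/3); exp(-12*t) on [1/3, ∞)
peel off the common scale on t: 2*t on [0, 1/2); 4*t + 1 on [1/2, 1); exp(-4*t) on [1, ∞)
undo the common scale on t: t on [0, 1); 2*t + 1 on [1, 2); exp(-2*t) on [2, ∞)
linearity at 1/6, 1/3 turns ℳ[f](s) into 3 summed integrals
for t in [0, 1/6): the term is ∫ 6·t^(s-1)
over [1/6, 1/3), the kernel integral of (12*t + 1)/t enters the sum
piece [1/3, ∞): integrate exp(-12*t)/t against the kernel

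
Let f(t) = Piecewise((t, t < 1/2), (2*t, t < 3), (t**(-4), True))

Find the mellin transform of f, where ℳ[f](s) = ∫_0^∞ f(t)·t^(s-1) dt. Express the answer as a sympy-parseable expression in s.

the 3 pieces separated at 1/2, 3 each add one integral
the [0, 1/2) slice contributes ∫ t·t^(s-1) dt
on [1/2, 3): add ∫ 2*t·t^(s-1) dt
for t in [3, ∞): the term is ∫ t**(-4)·t^(s-1)

(970*6**s*s - 3890*6**s - 81*s + 324)/(162*2**s*(s**2 - 3*s - 4))
  -1 < Re(s) < 4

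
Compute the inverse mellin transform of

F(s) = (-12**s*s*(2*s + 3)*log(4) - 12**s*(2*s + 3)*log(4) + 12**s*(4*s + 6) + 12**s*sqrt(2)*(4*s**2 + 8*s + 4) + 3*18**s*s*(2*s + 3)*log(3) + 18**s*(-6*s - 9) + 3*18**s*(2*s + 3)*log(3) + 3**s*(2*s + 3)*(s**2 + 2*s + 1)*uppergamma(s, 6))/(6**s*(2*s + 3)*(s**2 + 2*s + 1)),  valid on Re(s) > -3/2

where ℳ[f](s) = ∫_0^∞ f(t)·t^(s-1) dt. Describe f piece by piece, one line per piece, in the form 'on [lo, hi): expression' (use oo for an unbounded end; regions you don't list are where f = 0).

on [0, 2): t**(3/2)
on [2, 3): t*log(t)
on [3, oo): exp(-2*t)

split f at 2, 3: ℳ[f](s) collects 3 kernel integrals
∫ t**(3/2)·t^(s-1) over [0, 2)
on [2, 3) integrate f = t*log(t) against the kernel
segment 3 to ∞ holds exp(-2*t); add its integral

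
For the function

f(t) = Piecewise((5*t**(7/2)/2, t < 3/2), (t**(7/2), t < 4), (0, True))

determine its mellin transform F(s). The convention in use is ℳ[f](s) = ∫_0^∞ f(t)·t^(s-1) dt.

(3*(3/2)**(s + 7/2) + 2*4**(s + 7/2))/(2*s + 7)
  Re(s) > -7/2

breakpoints 3/2: one integral from each of the 2 segments
∫ over [0, 3/2) of 5*t**(7/2)/2·t^(s-1) joins the sum
for t in [3/2, 4): the term is ∫ t**(7/2)·t^(s-1)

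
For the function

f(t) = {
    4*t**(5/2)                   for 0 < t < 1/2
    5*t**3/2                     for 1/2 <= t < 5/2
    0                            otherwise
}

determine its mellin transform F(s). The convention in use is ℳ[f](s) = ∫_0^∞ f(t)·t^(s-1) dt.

(625*5**s*(2*s + 5) - 10*s + 16*sqrt(2)*(s + 3) - 25)/(16*2**s*(s + 3)*(2*s + 5))
  Re(s) > -5/2

slice at 1/2, transform all 2 pieces, and sum them
for t in [0, 1/2): the term is ∫ 4*t**(5/2)·t^(s-1)
piece [1/2, 5/2): integrate 5*t**3/2 against the kernel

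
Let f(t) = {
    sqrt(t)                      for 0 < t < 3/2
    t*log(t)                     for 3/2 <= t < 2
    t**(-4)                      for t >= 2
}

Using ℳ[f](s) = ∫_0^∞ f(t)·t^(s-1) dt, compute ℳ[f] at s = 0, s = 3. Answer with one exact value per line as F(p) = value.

decompose at 3/2, 2; ℳ[f](s) sums the 3 pieces' integrals
the [0, 3/2) slice contributes ∫ sqrt(t)·t^(s-1) dt
on [3/2, 2) integrate f = t*log(t) against the kernel
over [2, ∞), the kernel integral of t**(-4) enters the sum

F(0) = -31/64 + log(8*sqrt(6)/9) + sqrt(6)
F(3) = -81*log(3)/64 - 47/256 + 27*sqrt(6)/56 + 337*log(2)/64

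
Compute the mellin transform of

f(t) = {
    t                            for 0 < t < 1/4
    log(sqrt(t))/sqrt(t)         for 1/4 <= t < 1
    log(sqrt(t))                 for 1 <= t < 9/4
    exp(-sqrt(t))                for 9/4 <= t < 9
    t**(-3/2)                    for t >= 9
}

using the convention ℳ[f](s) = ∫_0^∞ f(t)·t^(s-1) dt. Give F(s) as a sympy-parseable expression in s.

(432*2**(2*s)*s**2*(2*s - 3)*(2*s + 2)*(4*s**2 - 4*s + 1)*uppergamma(2*s, 3/2) - 432*2**(2*s)*s**2*(2*s - 3)*(2*s + 2)*(4*s**2 - 4*s + 1)*uppergamma(2*s, 3) - 432*2**(2*s)*s**2*(2*s - 3)*(2*s + 2) + 108*2**(2*s)*(2*s - 3)*(2*s + 2)*(4*s**2 - 4*s + 1) - 216*3**(2*s)*s*(2*s - 3)*(2*s + 2)*(4*s**2 - 4*s + 1)*log(2) + 216*3**(2*s)*s*(2*s - 3)*(2*s + 2)*(4*s**2 - 4*s + 1)*log(3) - 108*3**(2*s)*(2*s - 3)*(2*s + 2)*(4*s**2 - 4*s + 1) - 16*6**(2*s)*s**2*(2*s + 2)*(4*s**2 - 4*s + 1) + 1728*s**3*(2*s - 3)*(2*s + 2)*log(2) - 864*s**2*(2*s - 3)*(2*s + 2)*log(2) + 864*s**2*(2*s - 3)*(2*s + 2) + 108*s**2*(2*s - 3)*(4*s**2 - 4*s + 1))/(216*2**(2*s)*s**2*(2*s - 3)*(2*s + 2)*(4*s**2 - 4*s + 1))
  -1 < Re(s) < 3/2

invert the power substitution to get t**2 on [0, 1/2); log(t)/t on [1/2, 1); log(t) on [1, 3/2); …
breakpoints 1/4, 1, 9/4, 9: one integral from each of the 5 segments
between 0 and 1/4 the integrand is t·t^(s-1)
segment 1/4 to 1 holds log(sqrt(t))/sqrt(t); add its integral
for t in [1, 9/4): the term is ∫ log(sqrt(t))·t^(s-1)
on [9/4, 9) integrate f = exp(-sqrt(t)) against the kernel
between 9 and ∞ the integrand is t**(-3/2)·t^(s-1)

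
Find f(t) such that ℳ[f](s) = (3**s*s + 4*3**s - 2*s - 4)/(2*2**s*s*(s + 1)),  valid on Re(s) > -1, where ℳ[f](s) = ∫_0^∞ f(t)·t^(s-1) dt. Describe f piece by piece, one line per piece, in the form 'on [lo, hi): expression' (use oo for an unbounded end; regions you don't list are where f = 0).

the 2 pieces separated at 1/2 each add one integral
[0, 1/2) adds the kernel integral of t
on [1/2, 3/2) integrate f = (2 - t) against the kernel

on [0, 1/2): t
on [1/2, 3/2): 2 - t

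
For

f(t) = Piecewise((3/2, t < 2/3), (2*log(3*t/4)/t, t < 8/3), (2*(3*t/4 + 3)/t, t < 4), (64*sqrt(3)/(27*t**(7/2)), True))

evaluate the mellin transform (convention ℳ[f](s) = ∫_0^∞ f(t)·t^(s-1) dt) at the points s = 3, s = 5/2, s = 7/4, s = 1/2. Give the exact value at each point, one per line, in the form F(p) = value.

invert the common scale on t to get 3/2 on [0, 1/3); log(3*t/2)/t on [1/3, 4/3); (3*t/2 + 3)/t on [4/3, 2); …
invert the shared t-power to get 3*t/2 on [0, 1/3); log(3*t/2) on [1/3, 4/3); 3*t/2 + 3 on [4/3, 2); …
strip the common scale on t: t on [0, 1/2); log(t) on [1/2, 2); t + 3 on [2, 3); …
integrate the 4 segments split at 2/3, 8/3, 4, then add the results
segment 0 to 2/3 holds 3/2; add its integral
[2/3, 8/3) adds the kernel integral of 2*log(3*t/4)/t
[8/3, 4) adds the kernel integral of 2*(3*t/4 + 3)/t
the [4, ∞) slice contributes ∫ 64*sqrt(3)/(27*t**(7/2))·t^(s-1) dt

F(3) = 64*sqrt(3)/27 + 68*log(2)/9 + 46
F(5/2) = -4556*sqrt(6)/405 + 16*sqrt(3)/27 + 8*sqrt(6)*log(2)/3 + 256/5
F(7/4) = 4*2**(3/4)*3**(1/4)*(-436*sqrt(2) + 2*2**(3/4)*3**(1/4) + 65 + log(2**(42 + 84*sqrt(2))) + 180*6**(3/4))/189
F(1/2) = sqrt(6)*(-486*log(2) + sqrt(2) + 648)/162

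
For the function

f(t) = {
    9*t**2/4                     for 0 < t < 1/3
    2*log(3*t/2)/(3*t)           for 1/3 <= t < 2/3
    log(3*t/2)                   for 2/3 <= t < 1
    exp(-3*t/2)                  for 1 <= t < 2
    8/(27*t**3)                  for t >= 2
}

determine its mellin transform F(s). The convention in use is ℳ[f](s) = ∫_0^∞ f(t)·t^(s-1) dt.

reversing the common scale on t: t**2 on [0, 1/2); log(t)/t on [1/2, 1); log(t) on [1, 3/2); …
along the cuts 1/3, 2/3, 1, 2, ℳ[f](s) splits into 5 integrals
∫ over [0, 1/3) of 9*t**2/4·t^(s-1) joins the sum
∫ over [1/3, 2/3) of 2*log(3*t/2)/(3*t)·t^(s-1) joins the sum
∫ log(3*t/2)·t^(s-1) over [2/3, 1)
over [1, 2), the kernel integral of exp(-3*t/2) enters the sum
[2, ∞) adds the kernel integral of 8/(27*t**3)

(108*2**s*s**2*(s - 3)*(s + 2)*(s**2 - 2*s + 1)*uppergamma(s, 3/2) - 108*2**s*s**2*(s - 3)*(s + 2)*(s**2 - 2*s + 1)*uppergamma(s, 3) - 108*2**s*s**2*(s - 3)*(s + 2) + 108*2**s*(s - 3)*(s + 2)*(s**2 - 2*s + 1) - 108*3**s*s*(s - 3)*(s + 2)*(s**2 - 2*s + 1)*log(2) + 108*3**s*s*(s - 3)*(s + 2)*(s**2 - 2*s + 1)*log(3) - 108*3**s*(s - 3)*(s + 2)*(s**2 - 2*s + 1) - 4*6**s*s**2*(s + 2)*(s**2 - 2*s + 1) + 216*s**3*(s - 3)*(s + 2)*log(2) - 216*s**2*(s - 3)*(s + 2)*log(2) + 216*s**2*(s - 3)*(s + 2) + 27*s**2*(s - 3)*(s**2 - 2*s + 1))/(108*3**s*s**2*(s - 3)*(s + 2)*(s**2 - 2*s + 1))
  -2 < Re(s) < 3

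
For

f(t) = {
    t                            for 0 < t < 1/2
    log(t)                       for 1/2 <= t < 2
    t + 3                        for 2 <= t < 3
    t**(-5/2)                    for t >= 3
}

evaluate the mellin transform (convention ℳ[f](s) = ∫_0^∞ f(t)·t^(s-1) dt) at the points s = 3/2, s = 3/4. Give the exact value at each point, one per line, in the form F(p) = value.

summing 4 kernel integrals split by 1/2, 2, 3 yields ℳ[f](s)
on [0, 1/2) integrate f = t against the kernel
segment [1/2, 2) carries log(t); integrate it
[2, 3) adds the kernel integral of (t + 3)
over [3, ∞), the kernel integral of t**(-5/2) enters the sum

F(3/2) = sqrt(2)*(-1139 + 30*sqrt(2) + 270*log(2) + 864*sqrt(6))/180
F(3/4) = 2**(1/4)*(-436*sqrt(2) + 2*2**(3/4)*3**(1/4) + 65 + log(2**(42 + 84*sqrt(2))) + 180*6**(3/4))/63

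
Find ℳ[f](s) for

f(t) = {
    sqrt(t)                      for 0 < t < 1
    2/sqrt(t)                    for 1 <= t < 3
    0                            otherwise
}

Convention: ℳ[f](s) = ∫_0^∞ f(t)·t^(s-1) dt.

2*(2*3**(s + 1/2)*(2*s + 1) - 6*s - 9)/(3*(2*s - 1)*(2*s + 1))
  Re(s) > -1/2

peel off the shared t-power: t**(3/2) on [0, 1); 2*sqrt(t) on [1, 3)
summing 2 kernel integrals split by 1 yields ℳ[f](s)
∫ over [0, 1) of sqrt(t)·t^(s-1) joins the sum
the [1, 3) slice contributes ∫ 2/sqrt(t)·t^(s-1) dt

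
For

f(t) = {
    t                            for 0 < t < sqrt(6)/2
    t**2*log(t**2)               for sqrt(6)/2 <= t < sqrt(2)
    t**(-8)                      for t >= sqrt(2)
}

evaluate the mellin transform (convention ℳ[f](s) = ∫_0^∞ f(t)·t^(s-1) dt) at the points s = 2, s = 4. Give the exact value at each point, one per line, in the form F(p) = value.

invert the power substitution to get sqrt(t) on [0, 3/2); t*log(t) on [3/2, 2); t**(-4) on [2, ∞)
linearity at sqrt(6)/2, sqrt(2) turns ℳ[f](s) into 3 summed integrals
on [0, sqrt(6)/2): add ∫ t·t^(s-1) dt
between sqrt(6)/2 and sqrt(2) the integrand is t**2*log(t**2)·t^(s-1)
over [sqrt(2), ∞), the kernel integral of t**(-8) enters the sum

F(2) = -9*log(3)/16 - 19/96 + sqrt(6)/4 + 25*log(2)/16
F(4) = -9*log(3)/16 - 7/36 + 9*sqrt(6)/40 + 91*log(2)/48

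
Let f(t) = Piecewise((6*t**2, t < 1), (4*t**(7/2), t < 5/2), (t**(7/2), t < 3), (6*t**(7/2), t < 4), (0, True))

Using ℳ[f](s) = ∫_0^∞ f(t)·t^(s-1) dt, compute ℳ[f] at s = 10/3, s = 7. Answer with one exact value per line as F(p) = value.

F(10/3) = -21870*3**(5/6)/41 + 177/328 + 140625*2**(1/6)*5**(5/6)/2624 + 294912*2**(2/3)/41
F(7) = -196830*sqrt(3)/7 + 9765625*sqrt(10)/7168 + 8388610/7

the 4 pieces separated at 1, 5/2, 3 each add one integral
[0, 1) adds the kernel integral of 6*t**2
piece [1, 5/2): integrate 4*t**(7/2) against the kernel
over [5/2, 3), the kernel integral of t**(7/2) enters the sum
over [3, 4), the kernel integral of 6*t**(7/2) enters the sum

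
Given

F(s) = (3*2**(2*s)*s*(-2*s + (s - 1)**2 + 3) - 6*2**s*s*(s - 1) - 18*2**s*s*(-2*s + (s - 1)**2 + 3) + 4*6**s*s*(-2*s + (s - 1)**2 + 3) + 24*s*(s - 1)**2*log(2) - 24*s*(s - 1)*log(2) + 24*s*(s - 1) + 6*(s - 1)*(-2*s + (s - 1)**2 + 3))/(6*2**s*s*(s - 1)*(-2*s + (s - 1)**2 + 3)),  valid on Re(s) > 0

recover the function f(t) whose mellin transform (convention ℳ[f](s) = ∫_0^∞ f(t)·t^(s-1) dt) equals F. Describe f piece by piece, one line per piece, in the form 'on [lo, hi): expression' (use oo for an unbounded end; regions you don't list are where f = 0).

invert the shared t-power to get t on [0, 1/2); log(t)/t on [1/2, 1); 3 on [1, 2); …
treat the 4 regions marked off by 1/2, 1, 2 separately and sum
for t in [0, 1/2): the term is ∫ 1·t^(s-1)
∫ over [1/2, 1) of log(t)/t**2·t^(s-1) joins the sum
segment 1 to 2 holds 3/t; add its integral
on [2, 3): add ∫ 2/t·t^(s-1) dt

on [0, 1/2): 1
on [1/2, 1): log(t)/t**2
on [1, 2): 3/t
on [2, 3): 2/t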